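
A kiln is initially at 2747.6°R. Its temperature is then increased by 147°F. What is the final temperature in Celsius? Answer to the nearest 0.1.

Initial temperature in Celsius: (2747.6 - 491.67) × 5/9 = 1253.2944°C.
The 147°F change is an interval, so only the factor 5/9 applies: +147 × 5/9 = +81.6667°C.
Final Celsius temperature: 1253.2944 + 81.6667 = 1334.9611°C.

1335.0°C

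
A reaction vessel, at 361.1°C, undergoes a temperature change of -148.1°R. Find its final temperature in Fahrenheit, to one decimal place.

533.9°F

The 148.1°R change is an interval, so only the factor 5/9 applies: -148.1 × 5/9 = -82.2778°C.
Final Celsius temperature: 361.1000 - 82.2778 = 278.8222°C.
In Fahrenheit: 278.8222 × 1.8 + 32 = 533.9°F.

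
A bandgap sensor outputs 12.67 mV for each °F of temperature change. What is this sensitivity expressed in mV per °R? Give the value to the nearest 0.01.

Since only a temperature interval is involved, the additive offset between the scales drops out.
A change of 1°R is a change of 1°F, so per °R the value is 12.67 × 1 = 12.67.

12.67 mV per °R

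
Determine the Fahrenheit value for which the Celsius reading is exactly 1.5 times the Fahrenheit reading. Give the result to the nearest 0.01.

Let F be the Fahrenheit reading. The Celsius reading is C = 5/9·F - 17.7778.
Require C = 1.5·F: 5/9·F - 17.7778 = 1.5·F.
(-17/18)·F = 17.7778  ⇒  F = -18.82.

-18.82°F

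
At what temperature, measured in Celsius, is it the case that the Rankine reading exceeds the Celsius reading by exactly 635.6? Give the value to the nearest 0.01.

179.91°C

Let C be the Celsius reading. The Rankine reading is R = 1.8·C + 491.67.
Require R - C = 635.6: (0.8)·C + 491.67 = 635.6.
C = (635.6 - 491.67) / (0.8) = 179.91.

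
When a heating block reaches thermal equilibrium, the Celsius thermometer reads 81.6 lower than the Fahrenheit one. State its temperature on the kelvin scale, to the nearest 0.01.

Let x be the Fahrenheit reading; then the Celsius reading is 5/9·x - 17.7778.
(5/9·x - 17.7778) - x = -81.6  ⇒  (-4/9)·x = -63.8222  ⇒  x = 143.6000°F.
In Celsius: (143.6 - 32) × 5/9 = 62.0000°C.
In kelvin: 62.0000 + 273.15 = 335.15 K.

335.15 K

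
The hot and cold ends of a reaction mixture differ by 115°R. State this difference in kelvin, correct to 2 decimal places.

63.89 K

An interval of 1°R corresponds to 5/9 K.
115 × 5/9 = 63.89.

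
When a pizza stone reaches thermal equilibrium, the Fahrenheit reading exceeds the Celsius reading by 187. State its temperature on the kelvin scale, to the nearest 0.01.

466.90 K

Let x be the Celsius reading; then the Fahrenheit reading is 1.8·x + 32.
(1.8·x + 32) - x = 187  ⇒  (0.8)·x = 155  ⇒  x = 193.7500°C.
In kelvin: 193.7500 + 273.15 = 466.90 K.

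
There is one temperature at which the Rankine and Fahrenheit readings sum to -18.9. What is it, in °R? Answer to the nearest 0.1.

220.4°R

Let R be the Rankine reading. The Fahrenheit reading is F = 1·R - 459.67.
Require R + F = -18.9: (2)·R - 459.67 = -18.9.
R = (-18.9 + 459.67) / (2) = 220.4.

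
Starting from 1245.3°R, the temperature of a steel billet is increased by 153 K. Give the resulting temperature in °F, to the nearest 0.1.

Initial temperature in Celsius: (1245.3 - 491.67) × 5/9 = 418.6833°C.
The 153 K change is an interval; Kelvin and Celsius degrees are the same size, so ΔC = +153°C.
Final Celsius temperature: 418.6833 + 153.0000 = 571.6833°C.
In Fahrenheit: 571.6833 × 1.8 + 32 = 1061.0°F.

1061.0°F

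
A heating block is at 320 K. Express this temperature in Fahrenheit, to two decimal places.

116.33°F

In Celsius: 320 - 273.15 = 46.8500°C.
In Fahrenheit: 46.8500 × 1.8 + 32 = 116.33°F.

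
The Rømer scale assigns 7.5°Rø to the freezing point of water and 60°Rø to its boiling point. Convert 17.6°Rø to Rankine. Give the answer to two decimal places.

526.30°R

Linear interpolation between the fixed points: C = (17.6 - 7.5) × 100 / (60 - 7.5) = 19.2381°C.
Then 19.2381 × 1.8 + 491.67 = 526.30°R.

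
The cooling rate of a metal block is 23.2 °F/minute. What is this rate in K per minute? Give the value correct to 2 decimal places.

12.89 K/minute

The quantity depends on a temperature interval, so only the ratio of degree sizes applies; the offset between the scales is irrelevant.
A change of 1°F is a change of 5/9 K, so 23.2 × 5/9 = 12.89.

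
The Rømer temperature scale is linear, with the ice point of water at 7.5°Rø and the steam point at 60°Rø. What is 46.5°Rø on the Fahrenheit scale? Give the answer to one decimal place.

Linear interpolation between the fixed points: C = (46.5 - 7.5) × 100 / (60 - 7.5) = 74.2857°C.
Then 74.2857 × 1.8 + 32 = 165.7°F.

165.7°F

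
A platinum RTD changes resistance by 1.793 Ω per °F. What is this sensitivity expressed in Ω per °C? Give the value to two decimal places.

3.23 Ω per °C

Since only a temperature interval is involved, the additive offset between the scales drops out.
A change of 1°C is a change of 1.8°F, so per °C the value is 1.793 × 1.8 = 3.23.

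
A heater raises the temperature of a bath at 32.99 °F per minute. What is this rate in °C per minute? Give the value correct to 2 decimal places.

18.33 °C/minute

The quantity depends on a temperature interval, so only the ratio of degree sizes applies; the offset between the scales is irrelevant.
A change of 1°F is a change of 5/9°C, so 32.99 × 5/9 = 18.33.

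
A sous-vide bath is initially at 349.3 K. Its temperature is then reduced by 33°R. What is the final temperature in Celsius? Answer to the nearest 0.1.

57.8°C

Initial temperature in Celsius: 349.3 - 273.15 = 76.1500°C.
The 33°R change is an interval, so only the factor 5/9 applies: -33 × 5/9 = -18.3333°C.
Final Celsius temperature: 76.1500 - 18.3333 = 57.8167°C.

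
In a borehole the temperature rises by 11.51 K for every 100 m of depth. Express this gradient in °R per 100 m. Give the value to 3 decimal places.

Since only a temperature interval is involved, the additive offset between the scales drops out.
A change of 1 K is a change of 1.8°R, so 11.51 × 1.8 = 20.718.

20.718 °R/100 m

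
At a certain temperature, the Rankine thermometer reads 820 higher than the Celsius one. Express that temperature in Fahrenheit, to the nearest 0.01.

770.74°F

Let x be the Celsius reading; then the Rankine reading is 1.8·x + 491.67.
(1.8·x + 491.67) - x = 820  ⇒  (0.8)·x = 328.33  ⇒  x = 410.4125°C.
In Fahrenheit: 410.4125 × 1.8 + 32 = 770.74°F.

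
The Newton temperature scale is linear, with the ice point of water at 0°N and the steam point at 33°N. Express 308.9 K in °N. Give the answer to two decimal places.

11.80°N

First in Celsius: 308.9 - 273.15 = 35.7500°C.
Linearly onto the Newton scale: 0 + (35.7500 / 100) × (33 - 0) = 11.80°N.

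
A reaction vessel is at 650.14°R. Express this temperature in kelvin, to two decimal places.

In Celsius: (650.14 - 491.67) × 5/9 = 88.0389°C.
In kelvin: 88.0389 + 273.15 = 361.19 K.

361.19 K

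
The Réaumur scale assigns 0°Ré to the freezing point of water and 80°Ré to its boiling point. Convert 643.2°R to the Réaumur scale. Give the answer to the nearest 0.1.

First in Celsius: (643.2 - 491.67) × 5/9 = 84.1833°C.
Linearly onto the Réaumur scale: 0 + (84.1833 / 100) × (80 - 0) = 67.3°Ré.

67.3°Ré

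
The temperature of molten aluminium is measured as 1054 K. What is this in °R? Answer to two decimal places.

In Celsius: 1054 - 273.15 = 780.8500°C.
In Rankine: 780.8500 × 1.8 + 491.67 = 1897.20°R.

1897.20°R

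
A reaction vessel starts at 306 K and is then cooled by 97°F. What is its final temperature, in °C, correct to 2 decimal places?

-21.04°C

Initial temperature in Celsius: 306 - 273.15 = 32.8500°C.
The 97°F change is an interval, so only the factor 5/9 applies: -97 × 5/9 = -53.8889°C.
Final Celsius temperature: 32.8500 - 53.8889 = -21.0389°C.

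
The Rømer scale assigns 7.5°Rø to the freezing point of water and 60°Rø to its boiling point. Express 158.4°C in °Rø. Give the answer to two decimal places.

Linearly onto the Rømer scale: 7.5 + (158.4000 / 100) × (60 - 7.5) = 90.66°Rø.

90.66°Rø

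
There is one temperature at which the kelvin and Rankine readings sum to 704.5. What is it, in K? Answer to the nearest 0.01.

Let K be the kelvin reading. The Rankine reading is R = 1.8·K.
Require K + R = 704.5: (2.8)·K = 704.5.
K = (704.5) / (2.8) = 251.61.

251.61 K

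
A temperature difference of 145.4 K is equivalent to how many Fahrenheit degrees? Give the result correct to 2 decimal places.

For a temperature interval the offset drops out; only the factor 1.8 applies.
145.4 × 1.8 = 261.72.

261.72°F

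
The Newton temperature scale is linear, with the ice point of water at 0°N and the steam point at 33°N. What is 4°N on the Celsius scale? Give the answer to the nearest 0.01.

12.12°C

Linear interpolation between the fixed points: C = (4 - 0) × 100 / (33 - 0) = 12.1212°C.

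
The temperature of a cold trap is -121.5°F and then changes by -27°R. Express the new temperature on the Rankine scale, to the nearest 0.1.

311.2°R

Initial temperature in Celsius: (-121.5 - 32) × 5/9 = -85.2778°C.
The 27°R change is an interval, so only the factor 5/9 applies: -27 × 5/9 = -15.0000°C.
Final Celsius temperature: -85.2778 - 15.0000 = -100.2778°C.
In Rankine: -100.2778 × 1.8 + 491.67 = 311.2°R.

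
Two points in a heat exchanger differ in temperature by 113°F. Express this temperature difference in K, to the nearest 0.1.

For a temperature interval the offset drops out; only the factor 5/9 applies.
113 × 5/9 = 62.8.

62.8 K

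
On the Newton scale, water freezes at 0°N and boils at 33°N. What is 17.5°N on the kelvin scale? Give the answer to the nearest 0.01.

Linear interpolation between the fixed points: C = (17.5 - 0) × 100 / (33 - 0) = 53.0303°C.
Then 53.0303 + 273.15 = 326.18 K.

326.18 K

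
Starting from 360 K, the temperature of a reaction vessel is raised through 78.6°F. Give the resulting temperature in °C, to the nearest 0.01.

130.52°C

Initial temperature in Celsius: 360 - 273.15 = 86.8500°C.
The 78.6°F change is an interval, so only the factor 5/9 applies: +78.6 × 5/9 = +43.6667°C.
Final Celsius temperature: 86.8500 + 43.6667 = 130.5167°C.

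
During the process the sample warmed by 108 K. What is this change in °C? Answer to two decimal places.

108.00°C

Kelvin and Celsius degrees are the same size, so the interval is unchanged: 108.00.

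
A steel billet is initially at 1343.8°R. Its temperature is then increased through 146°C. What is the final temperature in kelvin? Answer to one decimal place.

Initial temperature in Celsius: (1343.8 - 491.67) × 5/9 = 473.4056°C.
Final Celsius temperature: 473.4056 + 146.0000 = 619.4056°C.
In kelvin: 619.4056 + 273.15 = 892.6 K.

892.6 K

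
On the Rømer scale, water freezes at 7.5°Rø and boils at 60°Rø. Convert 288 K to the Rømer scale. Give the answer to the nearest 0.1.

15.3°Rø

First in Celsius: 288 - 273.15 = 14.8500°C.
Linearly onto the Rømer scale: 7.5 + (14.8500 / 100) × (60 - 7.5) = 15.3°Rø.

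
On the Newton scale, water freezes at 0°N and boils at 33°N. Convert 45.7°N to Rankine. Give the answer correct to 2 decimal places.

740.94°R

Linear interpolation between the fixed points: C = (45.7 - 0) × 100 / (33 - 0) = 138.4848°C.
Then 138.4848 × 1.8 + 491.67 = 740.94°R.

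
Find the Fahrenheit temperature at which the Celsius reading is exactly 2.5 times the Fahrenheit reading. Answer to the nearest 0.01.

-9.14°F

Let F be the Fahrenheit reading. The Celsius reading is C = 5/9·F - 17.7778.
Require C = 2.5·F: 5/9·F - 17.7778 = 2.5·F.
(-35/18)·F = 17.7778  ⇒  F = -9.14.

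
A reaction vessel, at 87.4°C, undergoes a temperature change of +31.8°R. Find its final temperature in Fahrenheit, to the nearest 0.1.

221.1°F

The 31.8°R change is an interval, so only the factor 5/9 applies: +31.8 × 5/9 = +17.6667°C.
Final Celsius temperature: 87.4000 + 17.6667 = 105.0667°C.
In Fahrenheit: 105.0667 × 1.8 + 32 = 221.1°F.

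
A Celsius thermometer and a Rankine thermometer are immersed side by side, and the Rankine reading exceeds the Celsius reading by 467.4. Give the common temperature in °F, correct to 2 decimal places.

-22.61°F

Let x be the Celsius reading; then the Rankine reading is 1.8·x + 491.67.
(1.8·x + 491.67) - x = 467.4  ⇒  (0.8)·x = -24.27  ⇒  x = -30.3375°C.
In Fahrenheit: -30.3375 × 1.8 + 32 = -22.61°F.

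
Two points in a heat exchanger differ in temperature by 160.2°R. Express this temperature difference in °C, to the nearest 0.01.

89.00°C

An interval of 1°R corresponds to 5/9°C.
160.2 × 5/9 = 89.00.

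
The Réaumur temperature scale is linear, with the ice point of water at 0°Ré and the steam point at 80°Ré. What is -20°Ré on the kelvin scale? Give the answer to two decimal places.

248.15 K

Linear interpolation between the fixed points: C = (-20 - 0) × 100 / (80 - 0) = -25.0000°C.
Then -25.0000 + 273.15 = 248.15 K.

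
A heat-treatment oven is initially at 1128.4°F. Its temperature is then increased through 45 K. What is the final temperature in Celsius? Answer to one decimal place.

654.1°C

Initial temperature in Celsius: (1128.4 - 32) × 5/9 = 609.1111°C.
The 45 K change is an interval; Kelvin and Celsius degrees are the same size, so ΔC = +45°C.
Final Celsius temperature: 609.1111 + 45.0000 = 654.1111°C.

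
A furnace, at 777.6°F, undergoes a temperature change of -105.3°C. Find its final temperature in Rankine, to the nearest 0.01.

1047.73°R

Initial temperature in Celsius: (777.6 - 32) × 5/9 = 414.2222°C.
Final Celsius temperature: 414.2222 - 105.3000 = 308.9222°C.
In Rankine: 308.9222 × 1.8 + 491.67 = 1047.73°R.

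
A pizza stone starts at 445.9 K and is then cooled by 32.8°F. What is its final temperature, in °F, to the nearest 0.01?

310.15°F

Initial temperature in Celsius: 445.9 - 273.15 = 172.7500°C.
The 32.8°F change is an interval, so only the factor 5/9 applies: -32.8 × 5/9 = -18.2222°C.
Final Celsius temperature: 172.7500 - 18.2222 = 154.5278°C.
In Fahrenheit: 154.5278 × 1.8 + 32 = 310.15°F.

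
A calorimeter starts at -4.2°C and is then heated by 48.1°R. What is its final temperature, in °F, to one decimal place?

72.5°F

The 48.1°R change is an interval, so only the factor 5/9 applies: +48.1 × 5/9 = +26.7222°C.
Final Celsius temperature: -4.2000 + 26.7222 = 22.5222°C.
In Fahrenheit: 22.5222 × 1.8 + 32 = 72.5°F.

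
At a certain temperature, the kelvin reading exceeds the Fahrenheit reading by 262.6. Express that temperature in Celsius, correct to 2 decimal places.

-26.81°C

Let x be the kelvin reading; then the Fahrenheit reading is 1.8·x - 459.67.
(1.8·x - 459.67) - x = -262.6  ⇒  (0.8)·x = 197.07  ⇒  x = 246.3375 K.
In Celsius: 246.3375 - 273.15 = -26.81°C.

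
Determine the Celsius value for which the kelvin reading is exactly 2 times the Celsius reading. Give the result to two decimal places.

273.15°C

Let C be the Celsius reading. The kelvin reading is K = 1·C + 273.15.
Require K = 2·C: 1·C + 273.15 = 2·C.
(-1)·C = -273.15  ⇒  C = 273.15.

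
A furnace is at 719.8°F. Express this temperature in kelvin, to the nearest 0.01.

In Celsius: (719.8 - 32) × 5/9 = 382.1111°C.
In kelvin: 382.1111 + 273.15 = 655.26 K.

655.26 K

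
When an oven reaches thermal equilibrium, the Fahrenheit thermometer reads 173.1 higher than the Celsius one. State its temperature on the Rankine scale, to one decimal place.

809.1°R

Let x be the Celsius reading; then the Fahrenheit reading is 1.8·x + 32.
(1.8·x + 32) - x = 173.1  ⇒  (0.8)·x = 141.1  ⇒  x = 176.3750°C.
In Rankine: 176.3750 × 1.8 + 491.67 = 809.1°R.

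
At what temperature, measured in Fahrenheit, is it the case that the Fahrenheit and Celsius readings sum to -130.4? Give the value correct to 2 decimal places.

Let F be the Fahrenheit reading. The Celsius reading is C = 5/9·F - 17.7778.
Require F + C = -130.4: (14/9)·F - 17.7778 = -130.4.
F = (-130.4 + 17.7778) / (14/9) = -72.40.

-72.40°F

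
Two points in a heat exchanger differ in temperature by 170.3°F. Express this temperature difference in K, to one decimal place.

94.6 K

An interval of 1°F corresponds to 5/9 K.
170.3 × 5/9 = 94.6.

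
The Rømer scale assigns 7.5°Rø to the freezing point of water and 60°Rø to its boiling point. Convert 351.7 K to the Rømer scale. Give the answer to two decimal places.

48.74°Rø

First in Celsius: 351.7 - 273.15 = 78.5500°C.
Linearly onto the Rømer scale: 7.5 + (78.5500 / 100) × (60 - 7.5) = 48.74°Rø.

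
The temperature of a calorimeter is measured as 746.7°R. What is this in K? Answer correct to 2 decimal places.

414.83 K

In Celsius: (746.7 - 491.67) × 5/9 = 141.6833°C.
In kelvin: 141.6833 + 273.15 = 414.83 K.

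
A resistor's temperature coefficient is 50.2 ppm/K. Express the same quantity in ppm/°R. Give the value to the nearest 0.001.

27.889 ppm/°R

Since only a temperature interval is involved, the additive offset between the scales drops out.
A change of 1°R is a change of 5/9 K, so per °R the value is 50.2 × 5/9 = 27.889.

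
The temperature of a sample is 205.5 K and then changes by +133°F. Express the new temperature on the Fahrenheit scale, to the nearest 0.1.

Initial temperature in Celsius: 205.5 - 273.15 = -67.6500°C.
The 133°F change is an interval, so only the factor 5/9 applies: +133 × 5/9 = +73.8889°C.
Final Celsius temperature: -67.6500 + 73.8889 = 6.2389°C.
In Fahrenheit: 6.2389 × 1.8 + 32 = 43.2°F.

43.2°F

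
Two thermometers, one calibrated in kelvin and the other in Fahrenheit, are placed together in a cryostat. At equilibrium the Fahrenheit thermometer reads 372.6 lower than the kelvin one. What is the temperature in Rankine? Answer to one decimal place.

Let x be the kelvin reading; then the Fahrenheit reading is 1.8·x - 459.67.
(1.8·x - 459.67) - x = -372.6  ⇒  (0.8)·x = 87.07  ⇒  x = 108.8375 K.
In Celsius: 108.8375 - 273.15 = -164.3125°C.
In Rankine: -164.3125 × 1.8 + 491.67 = 195.9°R.

195.9°R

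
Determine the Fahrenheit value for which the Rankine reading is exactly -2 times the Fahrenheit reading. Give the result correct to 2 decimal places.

Let F be the Fahrenheit reading. The Rankine reading is R = 1·F + 459.67.
Require R = -2·F: 1·F + 459.67 = -2·F.
(3)·F = -459.67  ⇒  F = -153.22.

-153.22°F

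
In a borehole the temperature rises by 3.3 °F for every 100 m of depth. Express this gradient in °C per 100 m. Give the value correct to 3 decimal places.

The quantity depends on a temperature interval, so only the ratio of degree sizes applies; the offset between the scales is irrelevant.
A change of 1°F is a change of 5/9°C, so 3.3 × 5/9 = 1.833.

1.833 °C/100 m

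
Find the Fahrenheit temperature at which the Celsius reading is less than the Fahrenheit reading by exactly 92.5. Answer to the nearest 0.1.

168.1°F

Let F be the Fahrenheit reading. The Celsius reading is C = 5/9·F - 17.7778.
Require C - F = -92.5: (-4/9)·F - 17.7778 = -92.5.
F = (-92.5 + 17.7778) / (-4/9) = 168.1.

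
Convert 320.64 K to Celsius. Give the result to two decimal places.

In Celsius: 320.64 - 273.15 = 47.4900°C.

47.49°C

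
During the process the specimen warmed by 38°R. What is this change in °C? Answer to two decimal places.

An interval of 1°R corresponds to 5/9°C.
38 × 5/9 = 21.11.

21.11°C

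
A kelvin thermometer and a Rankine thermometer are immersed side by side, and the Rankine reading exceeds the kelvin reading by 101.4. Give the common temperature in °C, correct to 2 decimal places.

Let x be the kelvin reading; then the Rankine reading is 1.8·x.
(1.8·x) - x = 101.4  ⇒  (0.8)·x = 101.4  ⇒  x = 126.7500 K.
In Celsius: 126.75 - 273.15 = -146.40°C.

-146.40°C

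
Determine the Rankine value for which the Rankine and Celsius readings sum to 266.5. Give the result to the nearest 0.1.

346.9°R

Let R be the Rankine reading. The Celsius reading is C = 5/9·R - 273.15.
Require R + C = 266.5: (14/9)·R - 273.15 = 266.5.
R = (266.5 + 273.15) / (14/9) = 346.9.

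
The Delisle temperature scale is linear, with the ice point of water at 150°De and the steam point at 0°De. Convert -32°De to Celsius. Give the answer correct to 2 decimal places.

Linear interpolation between the fixed points: C = (-32 - 150) × 100 / (0 - 150) = 121.3333°C.

121.33°C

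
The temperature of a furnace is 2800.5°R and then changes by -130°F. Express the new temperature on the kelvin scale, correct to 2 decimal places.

Initial temperature in Celsius: (2800.5 - 491.67) × 5/9 = 1282.6833°C.
The 130°F change is an interval, so only the factor 5/9 applies: -130 × 5/9 = -72.2222°C.
Final Celsius temperature: 1282.6833 - 72.2222 = 1210.4611°C.
In kelvin: 1210.4611 + 273.15 = 1483.61 K.

1483.61 K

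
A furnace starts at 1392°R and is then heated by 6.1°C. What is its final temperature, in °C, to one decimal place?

Initial temperature in Celsius: (1392 - 491.67) × 5/9 = 500.1833°C.
Final Celsius temperature: 500.1833 + 6.1000 = 506.2833°C.

506.3°C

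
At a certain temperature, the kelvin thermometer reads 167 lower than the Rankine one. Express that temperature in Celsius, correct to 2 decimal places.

Let x be the Rankine reading; then the kelvin reading is 5/9·x.
(5/9·x) - x = -167  ⇒  (-4/9)·x = -167  ⇒  x = 375.7500°R.
In Celsius: (375.75 - 491.67) × 5/9 = -64.40°C.

-64.40°C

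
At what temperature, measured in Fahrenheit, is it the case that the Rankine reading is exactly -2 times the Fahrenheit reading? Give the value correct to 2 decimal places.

-153.22°F

Let F be the Fahrenheit reading. The Rankine reading is R = 1·F + 459.67.
Require R = -2·F: 1·F + 459.67 = -2·F.
(3)·F = -459.67  ⇒  F = -153.22.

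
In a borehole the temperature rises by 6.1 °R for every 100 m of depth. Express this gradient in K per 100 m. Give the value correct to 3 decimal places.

The quantity depends on a temperature interval, so only the ratio of degree sizes applies; the offset between the scales is irrelevant.
A change of 1°R is a change of 5/9 K, so 6.1 × 5/9 = 3.389.

3.389 K/100 m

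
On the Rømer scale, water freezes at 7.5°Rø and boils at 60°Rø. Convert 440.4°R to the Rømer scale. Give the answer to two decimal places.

-7.45°Rø

First in Celsius: (440.4 - 491.67) × 5/9 = -28.4833°C.
Linearly onto the Rømer scale: 7.5 + (-28.4833 / 100) × (60 - 7.5) = -7.45°Rø.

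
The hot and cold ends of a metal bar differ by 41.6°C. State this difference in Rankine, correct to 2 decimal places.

74.88°R

Only the scale ratio 1.8 matters for a change in temperature.
41.6 × 1.8 = 74.88.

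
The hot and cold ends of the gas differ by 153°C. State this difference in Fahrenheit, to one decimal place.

275.4°F

For a temperature interval the offset drops out; only the factor 1.8 applies.
153 × 1.8 = 275.4.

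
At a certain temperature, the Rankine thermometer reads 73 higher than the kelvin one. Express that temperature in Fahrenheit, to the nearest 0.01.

-295.42°F

Let x be the kelvin reading; then the Rankine reading is 1.8·x.
(1.8·x) - x = 73  ⇒  (0.8)·x = 73  ⇒  x = 91.2500 K.
In Celsius: 91.25 - 273.15 = -181.9000°C.
In Fahrenheit: -181.9000 × 1.8 + 32 = -295.42°F.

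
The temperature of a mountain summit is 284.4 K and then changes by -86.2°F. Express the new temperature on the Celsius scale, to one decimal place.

-36.6°C

Initial temperature in Celsius: 284.4 - 273.15 = 11.2500°C.
The 86.2°F change is an interval, so only the factor 5/9 applies: -86.2 × 5/9 = -47.8889°C.
Final Celsius temperature: 11.2500 - 47.8889 = -36.6389°C.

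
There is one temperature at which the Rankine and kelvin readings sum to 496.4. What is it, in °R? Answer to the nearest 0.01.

Let R be the Rankine reading. The kelvin reading is K = 5/9·R.
Require R + K = 496.4: (14/9)·R = 496.4.
R = (496.4) / (14/9) = 319.11.

319.11°R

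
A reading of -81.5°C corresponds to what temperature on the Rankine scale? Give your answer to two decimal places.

In Rankine: -81.5000 × 1.8 + 491.67 = 344.97°R.

344.97°R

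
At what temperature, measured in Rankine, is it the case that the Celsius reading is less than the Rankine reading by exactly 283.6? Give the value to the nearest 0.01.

23.51°R

Let R be the Rankine reading. The Celsius reading is C = 5/9·R - 273.15.
Require C - R = -283.6: (-4/9)·R - 273.15 = -283.6.
R = (-283.6 + 273.15) / (-4/9) = 23.51.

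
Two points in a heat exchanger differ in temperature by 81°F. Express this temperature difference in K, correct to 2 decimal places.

Only the scale ratio 5/9 matters for a change in temperature.
81 × 5/9 = 45.00.

45.00 K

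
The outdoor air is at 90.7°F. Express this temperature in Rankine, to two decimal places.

In Celsius: (90.7 - 32) × 5/9 = 32.6111°C.
In Rankine: 32.6111 × 1.8 + 491.67 = 550.37°R.

550.37°R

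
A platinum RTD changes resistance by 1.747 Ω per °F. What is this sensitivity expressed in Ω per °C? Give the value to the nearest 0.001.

3.145 Ω per °C

The quantity depends on a temperature interval, so only the ratio of degree sizes applies; the offset between the scales is irrelevant.
A change of 1°C is a change of 1.8°F, so per °C the value is 1.747 × 1.8 = 3.145.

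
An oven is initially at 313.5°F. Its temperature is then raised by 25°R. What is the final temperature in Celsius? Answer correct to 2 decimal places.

Initial temperature in Celsius: (313.5 - 32) × 5/9 = 156.3889°C.
The 25°R change is an interval, so only the factor 5/9 applies: +25 × 5/9 = +13.8889°C.
Final Celsius temperature: 156.3889 + 13.8889 = 170.2778°C.

170.28°C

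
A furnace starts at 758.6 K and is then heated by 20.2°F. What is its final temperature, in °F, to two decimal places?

926.01°F

Initial temperature in Celsius: 758.6 - 273.15 = 485.4500°C.
The 20.2°F change is an interval, so only the factor 5/9 applies: +20.2 × 5/9 = +11.2222°C.
Final Celsius temperature: 485.4500 + 11.2222 = 496.6722°C.
In Fahrenheit: 496.6722 × 1.8 + 32 = 926.01°F.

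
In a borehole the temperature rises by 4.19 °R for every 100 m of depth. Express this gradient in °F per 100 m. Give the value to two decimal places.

The quantity depends on a temperature interval, so only the ratio of degree sizes applies; the offset between the scales is irrelevant.
A change of 1°R is a change of 1°F, so 4.19 × 1 = 4.19.

4.19 °F/100 m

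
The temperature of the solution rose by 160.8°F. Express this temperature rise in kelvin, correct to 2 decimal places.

89.33 K

An interval of 1°F corresponds to 5/9 K.
160.8 × 5/9 = 89.33.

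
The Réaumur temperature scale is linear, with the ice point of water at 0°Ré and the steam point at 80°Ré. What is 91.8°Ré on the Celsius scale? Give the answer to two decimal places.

114.75°C

Linear interpolation between the fixed points: C = (91.8 - 0) × 100 / (80 - 0) = 114.7500°C.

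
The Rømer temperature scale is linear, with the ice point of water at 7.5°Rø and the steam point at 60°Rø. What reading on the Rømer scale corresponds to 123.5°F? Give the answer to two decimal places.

First in Celsius: (123.5 - 32) × 5/9 = 50.8333°C.
Linearly onto the Rømer scale: 7.5 + (50.8333 / 100) × (60 - 7.5) = 34.19°Rø.

34.19°Rø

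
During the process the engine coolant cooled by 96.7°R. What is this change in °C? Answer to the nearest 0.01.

53.72°C

An interval of 1°R corresponds to 5/9°C.
96.7 × 5/9 = 53.72.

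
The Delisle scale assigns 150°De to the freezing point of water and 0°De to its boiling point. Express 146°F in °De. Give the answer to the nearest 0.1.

First in Celsius: (146 - 32) × 5/9 = 63.3333°C.
Linearly onto the Delisle scale: 150 + (63.3333 / 100) × (0 - 150) = 55.0°De.

55.0°De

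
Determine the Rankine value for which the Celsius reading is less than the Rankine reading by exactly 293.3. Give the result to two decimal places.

Let R be the Rankine reading. The Celsius reading is C = 5/9·R - 273.15.
Require C - R = -293.3: (-4/9)·R - 273.15 = -293.3.
R = (-293.3 + 273.15) / (-4/9) = 45.34.

45.34°R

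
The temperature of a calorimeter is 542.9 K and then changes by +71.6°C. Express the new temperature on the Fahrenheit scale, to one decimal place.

646.4°F

Initial temperature in Celsius: 542.9 - 273.15 = 269.7500°C.
Final Celsius temperature: 269.7500 + 71.6000 = 341.3500°C.
In Fahrenheit: 341.3500 × 1.8 + 32 = 646.4°F.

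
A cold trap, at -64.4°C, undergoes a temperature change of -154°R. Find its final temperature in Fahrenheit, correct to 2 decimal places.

-237.92°F

The 154°R change is an interval, so only the factor 5/9 applies: -154 × 5/9 = -85.5556°C.
Final Celsius temperature: -64.4000 - 85.5556 = -149.9556°C.
In Fahrenheit: -149.9556 × 1.8 + 32 = -237.92°F.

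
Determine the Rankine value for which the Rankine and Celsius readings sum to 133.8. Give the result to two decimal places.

Let R be the Rankine reading. The Celsius reading is C = 5/9·R - 273.15.
Require R + C = 133.8: (14/9)·R - 273.15 = 133.8.
R = (133.8 + 273.15) / (14/9) = 261.61.

261.61°R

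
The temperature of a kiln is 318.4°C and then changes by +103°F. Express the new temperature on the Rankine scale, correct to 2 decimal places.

The 103°F change is an interval, so only the factor 5/9 applies: +103 × 5/9 = +57.2222°C.
Final Celsius temperature: 318.4000 + 57.2222 = 375.6222°C.
In Rankine: 375.6222 × 1.8 + 491.67 = 1167.79°R.

1167.79°R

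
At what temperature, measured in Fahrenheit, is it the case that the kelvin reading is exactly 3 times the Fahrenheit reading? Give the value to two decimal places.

Let F be the Fahrenheit reading. The kelvin reading is K = 5/9·F + 255.372.
Require K = 3·F: 5/9·F + 255.372 = 3·F.
(-22/9)·F = -255.372  ⇒  F = 104.47.

104.47°F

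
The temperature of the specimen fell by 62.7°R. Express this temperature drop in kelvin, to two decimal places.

34.83 K

For a temperature interval the offset drops out; only the factor 5/9 applies.
62.7 × 5/9 = 34.83.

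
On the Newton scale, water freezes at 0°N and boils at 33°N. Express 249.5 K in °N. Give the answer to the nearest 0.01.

First in Celsius: 249.5 - 273.15 = -23.6500°C.
Linearly onto the Newton scale: 0 + (-23.6500 / 100) × (33 - 0) = -7.80°N.

-7.80°N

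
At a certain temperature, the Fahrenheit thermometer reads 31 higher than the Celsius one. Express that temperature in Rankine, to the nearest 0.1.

Let x be the Celsius reading; then the Fahrenheit reading is 1.8·x + 32.
(1.8·x + 32) - x = 31  ⇒  (0.8)·x = -1  ⇒  x = -1.2500°C.
In Rankine: -1.2500 × 1.8 + 491.67 = 489.4°R.

489.4°R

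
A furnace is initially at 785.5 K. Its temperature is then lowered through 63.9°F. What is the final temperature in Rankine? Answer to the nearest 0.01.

1350.00°R

Initial temperature in Celsius: 785.5 - 273.15 = 512.3500°C.
The 63.9°F change is an interval, so only the factor 5/9 applies: -63.9 × 5/9 = -35.5000°C.
Final Celsius temperature: 512.3500 - 35.5000 = 476.8500°C.
In Rankine: 476.8500 × 1.8 + 491.67 = 1350.00°R.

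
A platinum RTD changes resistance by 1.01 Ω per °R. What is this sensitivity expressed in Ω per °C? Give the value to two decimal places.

1.82 Ω per °C

The quantity depends on a temperature interval, so only the ratio of degree sizes applies; the offset between the scales is irrelevant.
A change of 1°C is a change of 1.8°R, so per °C the value is 1.01 × 1.8 = 1.82.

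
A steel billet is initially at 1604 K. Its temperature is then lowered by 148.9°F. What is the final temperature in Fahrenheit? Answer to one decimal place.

Initial temperature in Celsius: 1604 - 273.15 = 1330.8500°C.
The 148.9°F change is an interval, so only the factor 5/9 applies: -148.9 × 5/9 = -82.7222°C.
Final Celsius temperature: 1330.8500 - 82.7222 = 1248.1278°C.
In Fahrenheit: 1248.1278 × 1.8 + 32 = 2278.6°F.

2278.6°F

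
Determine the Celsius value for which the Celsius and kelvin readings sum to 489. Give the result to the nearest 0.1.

Let C be the Celsius reading. The kelvin reading is K = 1·C + 273.15.
Require C + K = 489: (2)·C + 273.15 = 489.
C = (489 - 273.15) / (2) = 107.9.

107.9°C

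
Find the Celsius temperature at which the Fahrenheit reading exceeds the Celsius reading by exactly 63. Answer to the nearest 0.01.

38.75°C

Let C be the Celsius reading. The Fahrenheit reading is F = 1.8·C + 32.
Require F - C = 63: (0.8)·C + 32 = 63.
C = (63 - 32) / (0.8) = 38.75.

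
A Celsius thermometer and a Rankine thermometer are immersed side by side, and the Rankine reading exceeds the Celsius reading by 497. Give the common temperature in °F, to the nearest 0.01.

43.99°F

Let x be the Celsius reading; then the Rankine reading is 1.8·x + 491.67.
(1.8·x + 491.67) - x = 497  ⇒  (0.8)·x = 5.33  ⇒  x = 6.6625°C.
In Fahrenheit: 6.6625 × 1.8 + 32 = 43.99°F.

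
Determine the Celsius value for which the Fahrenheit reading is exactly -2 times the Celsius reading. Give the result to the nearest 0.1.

-8.4°C

Let C be the Celsius reading. The Fahrenheit reading is F = 1.8·C + 32.
Require F = -2·C: 1.8·C + 32 = -2·C.
(3.8)·C = -32  ⇒  C = -8.4.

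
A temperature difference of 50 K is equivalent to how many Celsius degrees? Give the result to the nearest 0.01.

50.00°C

Kelvin and Celsius degrees are the same size, so the interval is unchanged: 50.00.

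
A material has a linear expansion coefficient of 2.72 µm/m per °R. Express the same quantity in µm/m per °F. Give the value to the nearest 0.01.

The quantity depends on a temperature interval, so only the ratio of degree sizes applies; the offset between the scales is irrelevant.
A change of 1°F is a change of 1°R, so per °F the value is 2.72 × 1 = 2.72.

2.72 µm/m per °F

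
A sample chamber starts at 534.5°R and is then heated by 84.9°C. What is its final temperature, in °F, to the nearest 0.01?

227.65°F

Initial temperature in Celsius: (534.5 - 491.67) × 5/9 = 23.7944°C.
Final Celsius temperature: 23.7944 + 84.9000 = 108.6944°C.
In Fahrenheit: 108.6944 × 1.8 + 32 = 227.65°F.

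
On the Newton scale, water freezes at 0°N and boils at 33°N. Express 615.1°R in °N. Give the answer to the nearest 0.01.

22.63°N

First in Celsius: (615.1 - 491.67) × 5/9 = 68.5722°C.
Linearly onto the Newton scale: 0 + (68.5722 / 100) × (33 - 0) = 22.63°N.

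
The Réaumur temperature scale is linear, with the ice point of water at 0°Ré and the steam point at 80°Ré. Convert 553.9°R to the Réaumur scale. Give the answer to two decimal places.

27.66°Ré

First in Celsius: (553.9 - 491.67) × 5/9 = 34.5722°C.
Linearly onto the Réaumur scale: 0 + (34.5722 / 100) × (80 - 0) = 27.66°Ré.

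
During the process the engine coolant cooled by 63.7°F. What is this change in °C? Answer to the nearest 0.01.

35.39°C

Only the scale ratio 5/9 matters for a change in temperature.
63.7 × 5/9 = 35.39.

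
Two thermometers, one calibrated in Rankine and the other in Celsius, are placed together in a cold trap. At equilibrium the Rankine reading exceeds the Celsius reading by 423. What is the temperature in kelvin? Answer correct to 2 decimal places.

187.31 K

Let x be the Rankine reading; then the Celsius reading is 5/9·x - 273.15.
(5/9·x - 273.15) - x = -423  ⇒  (-4/9)·x = -149.85  ⇒  x = 337.1625°R.
In Celsius: (337.1625 - 491.67) × 5/9 = -85.8375°C.
In kelvin: -85.8375 + 273.15 = 187.31 K.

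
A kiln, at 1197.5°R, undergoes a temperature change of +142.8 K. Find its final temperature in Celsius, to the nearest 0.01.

Initial temperature in Celsius: (1197.5 - 491.67) × 5/9 = 392.1278°C.
The 142.8 K change is an interval; Kelvin and Celsius degrees are the same size, so ΔC = +142.8°C.
Final Celsius temperature: 392.1278 + 142.8000 = 534.9278°C.

534.93°C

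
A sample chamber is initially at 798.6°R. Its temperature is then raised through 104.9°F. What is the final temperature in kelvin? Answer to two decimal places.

Initial temperature in Celsius: (798.6 - 491.67) × 5/9 = 170.5167°C.
The 104.9°F change is an interval, so only the factor 5/9 applies: +104.9 × 5/9 = +58.2778°C.
Final Celsius temperature: 170.5167 + 58.2778 = 228.7944°C.
In kelvin: 228.7944 + 273.15 = 501.94 K.

501.94 K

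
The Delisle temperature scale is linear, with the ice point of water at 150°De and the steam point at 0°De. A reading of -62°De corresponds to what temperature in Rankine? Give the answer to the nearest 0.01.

Linear interpolation between the fixed points: C = (-62 - 150) × 100 / (0 - 150) = 141.3333°C.
Then 141.3333 × 1.8 + 491.67 = 746.07°R.

746.07°R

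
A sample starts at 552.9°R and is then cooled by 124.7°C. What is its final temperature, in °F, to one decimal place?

Initial temperature in Celsius: (552.9 - 491.67) × 5/9 = 34.0167°C.
Final Celsius temperature: 34.0167 - 124.7000 = -90.6833°C.
In Fahrenheit: -90.6833 × 1.8 + 32 = -131.2°F.

-131.2°F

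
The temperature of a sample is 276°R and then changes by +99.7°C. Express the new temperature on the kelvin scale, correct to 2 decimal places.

253.03 K

Initial temperature in Celsius: (276 - 491.67) × 5/9 = -119.8167°C.
Final Celsius temperature: -119.8167 + 99.7000 = -20.1167°C.
In kelvin: -20.1167 + 273.15 = 253.03 K.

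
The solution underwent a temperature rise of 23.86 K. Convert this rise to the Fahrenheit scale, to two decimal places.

42.95°F

For a temperature interval the offset drops out; only the factor 1.8 applies.
23.86 × 1.8 = 42.95.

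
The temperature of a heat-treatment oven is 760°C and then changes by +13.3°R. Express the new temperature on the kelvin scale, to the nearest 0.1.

The 13.3°R change is an interval, so only the factor 5/9 applies: +13.3 × 5/9 = +7.3889°C.
Final Celsius temperature: 760.0000 + 7.3889 = 767.3889°C.
In kelvin: 767.3889 + 273.15 = 1040.5 K.

1040.5 K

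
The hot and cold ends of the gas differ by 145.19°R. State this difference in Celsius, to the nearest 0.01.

80.66°C

An interval of 1°R corresponds to 5/9°C.
145.19 × 5/9 = 80.66.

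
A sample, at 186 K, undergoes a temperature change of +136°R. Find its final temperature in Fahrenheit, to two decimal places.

Initial temperature in Celsius: 186 - 273.15 = -87.1500°C.
The 136°R change is an interval, so only the factor 5/9 applies: +136 × 5/9 = +75.5556°C.
Final Celsius temperature: -87.1500 + 75.5556 = -11.5944°C.
In Fahrenheit: -11.5944 × 1.8 + 32 = 11.13°F.

11.13°F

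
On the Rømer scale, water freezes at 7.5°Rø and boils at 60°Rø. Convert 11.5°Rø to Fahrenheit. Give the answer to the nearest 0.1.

45.7°F

Linear interpolation between the fixed points: C = (11.5 - 7.5) × 100 / (60 - 7.5) = 7.6190°C.
Then 7.6190 × 1.8 + 32 = 45.7°F.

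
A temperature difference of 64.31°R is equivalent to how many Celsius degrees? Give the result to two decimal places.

An interval of 1°R corresponds to 5/9°C.
64.31 × 5/9 = 35.73.

35.73°C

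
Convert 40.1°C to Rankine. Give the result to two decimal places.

In Rankine: 40.1000 × 1.8 + 491.67 = 563.85°R.

563.85°R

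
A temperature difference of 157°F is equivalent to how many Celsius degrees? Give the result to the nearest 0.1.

87.2°C

For a temperature interval the offset drops out; only the factor 5/9 applies.
157 × 5/9 = 87.2.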